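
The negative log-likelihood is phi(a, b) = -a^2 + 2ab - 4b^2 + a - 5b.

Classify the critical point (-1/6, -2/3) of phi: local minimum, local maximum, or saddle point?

local maximum

The Hessian of phi is constant: H = [[-2, 2], [2, -8]].
det(H) = (-2)·(-8) − 2² = 12.
det(H) > 0 and tr(H) = -10 < 0, so H is negative definite and the point is a local maximum.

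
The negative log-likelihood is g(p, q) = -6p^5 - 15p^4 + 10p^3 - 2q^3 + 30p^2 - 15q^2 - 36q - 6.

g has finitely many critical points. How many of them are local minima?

2

g separates as a function of p plus a function of q, so ∇g=0 decouples.
∂g/∂p = -30p(p - 1)(p + 1)(p + 2) = 0 at p ∈ {-2, -1, 0, 1}; ∂g/∂q = -6(q + 2)(q + 3) = 0 at q ∈ {-3, -2}.
The Hessian is diagonal: diag(g_pp, g_qq). Second derivatives: g_pp(-2)=180, g_pp(-1)=-60, g_pp(0)=60, g_pp(1)=-180; g_qq(-3)=6, g_qq(-2)=-6.
Local minima occur where both diagonal entries positive: (-2, -3), (0, -3). Count: 2.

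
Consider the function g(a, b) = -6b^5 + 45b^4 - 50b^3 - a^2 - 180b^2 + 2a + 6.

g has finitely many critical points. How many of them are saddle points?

g separates as a function of a plus a function of b, so ∇g=0 decouples.
∂g/∂a = -2(a - 1) = 0 at a ∈ {1}; ∂g/∂b = -30b(b - 4)(b - 3)(b + 1) = 0 at b ∈ {-1, 0, 3, 4}.
The Hessian is diagonal: diag(g_aa, g_bb). Second derivatives: g_aa(1)=-2; g_bb(-1)=600, g_bb(0)=-360, g_bb(3)=360, g_bb(4)=-600.
Saddle points occur where the two diagonal entries have opposite signs: (1, -1), (1, 3). Count: 2.

2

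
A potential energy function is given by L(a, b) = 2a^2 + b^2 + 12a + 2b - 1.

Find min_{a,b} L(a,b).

-20

L(a,b) separates as P(a) + Q(b) − 1, so its minimum is min P + min Q − 1.
P'(a) = 4a + 12 vanishes at a ∈ {-3}; Q'(b) = 2b + 2 vanishes at b ∈ {-1}.
Local minima of P (where P''>0): P(-3)=-18. Local minima of Q: Q(-1)=-1.
So the global minimum of L is P(-3) + Q(-1) − 1 = -18 − 1 − 1 = -20, attained at (-3, -1).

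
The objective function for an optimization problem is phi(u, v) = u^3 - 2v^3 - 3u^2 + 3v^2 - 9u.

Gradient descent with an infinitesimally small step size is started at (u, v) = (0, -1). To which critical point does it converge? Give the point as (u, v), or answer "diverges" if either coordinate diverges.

(3, 0)

phi is separable, so gradient descent decouples: u follows -∂phi/∂u, v follows -∂phi/∂v.
∂phi/∂u = 3(u - 3)(u + 1); at u=0 this is -9, so u increases.
∂phi/∂v = -6v(v - 1); at v=-1 this is -12, so v increases.
u converges to its nearest critical value 3 (a local min of the u-part); v converges to 0. The iterate converges to (3, 0).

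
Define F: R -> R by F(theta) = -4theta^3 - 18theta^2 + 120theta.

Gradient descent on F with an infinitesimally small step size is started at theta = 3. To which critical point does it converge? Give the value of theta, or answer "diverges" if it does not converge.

diverges

F'(theta) = -12(theta - 2)(theta + 5), so F'(3) = -96.
Gradient descent moves in the -F' direction, i.e. theta is increasing.
There is no critical point above theta=3, and F' keeps the same sign, so the iterate runs off to +∞.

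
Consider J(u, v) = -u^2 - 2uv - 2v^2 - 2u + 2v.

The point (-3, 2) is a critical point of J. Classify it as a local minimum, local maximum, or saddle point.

The Hessian of J is constant: H = [[-2, -2], [-2, -4]].
det(H) = (-2)·(-4) − (-2)² = 4.
det(H) > 0 and tr(H) = -6 < 0, so H is negative definite and the point is a local maximum.

local maximum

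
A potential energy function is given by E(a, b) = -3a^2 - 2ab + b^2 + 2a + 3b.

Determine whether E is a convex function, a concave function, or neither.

E is quadratic, so its Hessian is the constant matrix H = [[-6, -2], [-2, 2]].
det(H) = -16, tr(H) = -4.
det(H) < 0, so H is indefinite: neither convex nor concave.

neither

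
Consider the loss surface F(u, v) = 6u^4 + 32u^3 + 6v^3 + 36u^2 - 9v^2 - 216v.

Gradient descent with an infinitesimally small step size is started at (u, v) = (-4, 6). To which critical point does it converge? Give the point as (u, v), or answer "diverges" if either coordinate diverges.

(-3, 4)

F is separable, so gradient descent decouples: u follows -∂F/∂u, v follows -∂F/∂v.
∂F/∂u = 24u(u + 1)(u + 3); at u=-4 this is -288, so u increases.
∂F/∂v = 18(v - 4)(v + 3); at v=6 this is 324, so v decreases.
u converges to its nearest critical value -3 (a local min of the u-part); v converges to 4. The iterate converges to (-3, 4).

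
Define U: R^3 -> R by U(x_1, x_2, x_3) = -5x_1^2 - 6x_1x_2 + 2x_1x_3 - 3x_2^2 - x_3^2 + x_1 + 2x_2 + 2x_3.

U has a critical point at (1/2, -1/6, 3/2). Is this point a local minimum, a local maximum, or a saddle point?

The Hessian is constant: H = [[-10, -6, 2], [-6, -6, 0], [2, 0, -2]].
Leading principal minors: Δ₁ = -10, Δ₂ = 24, Δ₃ = -24.
The minors alternate sign starting negative (−, +, −), so H is negative definite: a local maximum.

local maximum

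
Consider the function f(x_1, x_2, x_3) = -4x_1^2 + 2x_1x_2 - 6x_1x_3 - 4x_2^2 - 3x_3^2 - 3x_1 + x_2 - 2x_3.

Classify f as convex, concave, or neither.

f is quadratic, so its Hessian is the constant matrix H = [[-8, 2, -6], [2, -8, 0], [-6, 0, -6]].
Leading principal minors: -8, 60, -72.
Signs alternate −, +, − ⇒ H ≺ 0 ⇒ concave.

concave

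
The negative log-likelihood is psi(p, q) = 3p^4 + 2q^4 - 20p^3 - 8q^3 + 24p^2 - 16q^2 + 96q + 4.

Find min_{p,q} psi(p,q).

psi(p,q) separates as A(p) + B(q) + 4, so its minimum is min A + min B + 4.
A'(p) = 12p(p - 4)(p - 1) vanishes at p ∈ {0, 1, 4}; B'(q) = 8(q - 3)(q - 2)(q + 2) vanishes at q ∈ {-2, 2, 3}.
Local minima of A (where A''>0): A(0)=0, A(4)=-128. Local minima of B: B(-2)=-160, B(3)=90.
So the global minimum of psi is A(4) + B(-2) + 4 = -128 − 160 + 4 = -284, attained at (4, -2).

-284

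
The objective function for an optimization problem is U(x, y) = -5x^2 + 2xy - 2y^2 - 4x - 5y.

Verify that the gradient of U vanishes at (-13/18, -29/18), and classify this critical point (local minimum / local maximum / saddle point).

local maximum

∇U = (-10x + 2y - 4, 2x - 4y - 5); substituting (-13/18, -29/18) gives ∇U = (0, 0), so (-13/18, -29/18) is indeed a critical point.
The Hessian of U is constant: H = [[-10, 2], [2, -4]].
det(H) = (-10)·(-4) − 2² = 36.
det(H) > 0 and tr(H) = -14 < 0, so H is negative definite and the point is a local maximum.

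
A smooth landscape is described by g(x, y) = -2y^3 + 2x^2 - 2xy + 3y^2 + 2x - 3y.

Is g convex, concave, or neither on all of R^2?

The term -2y^3 is cubic, so the Hessian is not constant.
∂²g/∂y² = -12y + 6, which takes both signs as y varies (negative for sufficiently large y). A diagonal entry of the Hessian changing sign means the Hessian is neither positive- nor negative-semidefinite on all of R^2.

neither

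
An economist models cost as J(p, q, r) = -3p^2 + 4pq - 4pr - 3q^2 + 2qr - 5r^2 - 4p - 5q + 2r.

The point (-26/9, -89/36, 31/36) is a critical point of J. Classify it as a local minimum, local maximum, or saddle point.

local maximum

The Hessian is constant: H = [[-6, 4, -4], [4, -6, 2], [-4, 2, -10]].
Leading principal minors: Δ₁ = -6, Δ₂ = 20, Δ₃ = -144.
The minors alternate sign starting negative (−, +, −), so H is negative definite: a local maximum.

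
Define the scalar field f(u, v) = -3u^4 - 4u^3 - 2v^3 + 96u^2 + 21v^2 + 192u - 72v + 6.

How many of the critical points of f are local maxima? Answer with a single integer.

2

f separates as a function of u plus a function of v, so ∇f=0 decouples.
∂f/∂u = -12(u - 4)(u + 1)(u + 4) = 0 at u ∈ {-4, -1, 4}; ∂f/∂v = -6(v - 4)(v - 3) = 0 at v ∈ {3, 4}.
The Hessian is diagonal: diag(f_uu, f_vv). Second derivatives: f_uu(-4)=-288, f_uu(-1)=180, f_uu(4)=-480; f_vv(3)=6, f_vv(4)=-6.
Local maxima occur where both diagonal entries negative: (-4, 4), (4, 4). Count: 2.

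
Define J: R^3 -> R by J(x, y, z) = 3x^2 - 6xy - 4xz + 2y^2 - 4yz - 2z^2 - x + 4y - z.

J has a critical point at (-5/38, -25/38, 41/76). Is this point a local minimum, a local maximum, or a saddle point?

saddle point

The Hessian is constant: H = [[6, -6, -4], [-6, 4, -4], [-4, -4, -4]].
Leading principal minors: Δ₁ = 6, Δ₂ = -12, Δ₃ = -304.
The minors fit neither the all-positive nor the alternating-sign pattern, so H is indefinite: a saddle point.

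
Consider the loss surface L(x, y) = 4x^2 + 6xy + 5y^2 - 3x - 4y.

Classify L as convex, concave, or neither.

L is quadratic, so its Hessian is the constant matrix H = [[8, 6], [6, 10]].
det(H) = 44, tr(H) = 18.
det(H) > 0 and tr(H) > 0, so H is positive definite everywhere: convex.

convex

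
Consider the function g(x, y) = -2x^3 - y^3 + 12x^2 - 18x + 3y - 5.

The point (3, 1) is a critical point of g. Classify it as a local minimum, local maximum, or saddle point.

local maximum

The mixed partial ∂²g/∂x∂y is 0, so the Hessian at any point is diag(g_xx, g_yy) = diag(12(-x + 2), -6y).
At (3, 1): H = diag(-12, -6).
Both eigenvalues are negative, so H is negative definite: a local maximum.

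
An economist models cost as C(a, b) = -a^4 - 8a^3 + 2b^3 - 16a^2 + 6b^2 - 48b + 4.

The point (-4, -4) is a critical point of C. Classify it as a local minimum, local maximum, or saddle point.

local maximum

The mixed partial ∂²C/∂a∂b is 0, so the Hessian at any point is diag(C_aa, C_bb) = diag(-4(3a^2 + 12a + 8), 12(b + 1)).
At (-4, -4): H = diag(-32, -36).
Both eigenvalues are negative, so H is negative definite: a local maximum.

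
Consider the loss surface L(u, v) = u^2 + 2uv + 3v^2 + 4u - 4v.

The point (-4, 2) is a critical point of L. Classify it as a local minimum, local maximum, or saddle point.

local minimum

The Hessian of L is constant: H = [[2, 2], [2, 6]].
det(H) = 2·6 − 2² = 8.
det(H) > 0 and tr(H) = 8 > 0, so H is positive definite and the point is a local minimum.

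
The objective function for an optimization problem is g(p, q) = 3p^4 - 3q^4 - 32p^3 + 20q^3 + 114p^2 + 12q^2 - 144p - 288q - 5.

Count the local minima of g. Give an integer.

g separates as a function of p plus a function of q, so ∇g=0 decouples.
∂g/∂p = 12(p - 4)(p - 3)(p - 1) = 0 at p ∈ {1, 3, 4}; ∂g/∂q = -12(q - 4)(q - 3)(q + 2) = 0 at q ∈ {-2, 3, 4}.
The Hessian is diagonal: diag(g_pp, g_qq). Second derivatives: g_pp(1)=72, g_pp(3)=-24, g_pp(4)=36; g_qq(-2)=-360, g_qq(3)=60, g_qq(4)=-72.
Local minima occur where both diagonal entries positive: (1, 3), (4, 3). Count: 2.

2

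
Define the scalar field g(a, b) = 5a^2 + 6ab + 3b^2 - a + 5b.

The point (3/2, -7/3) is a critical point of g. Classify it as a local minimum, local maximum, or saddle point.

The Hessian of g is constant: H = [[10, 6], [6, 6]].
det(H) = 10·6 − 6² = 24.
det(H) > 0 and tr(H) = 16 > 0, so H is positive definite and the point is a local minimum.

local minimum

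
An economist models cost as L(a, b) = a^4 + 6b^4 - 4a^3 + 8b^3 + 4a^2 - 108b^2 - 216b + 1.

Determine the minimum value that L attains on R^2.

-917

L(a,b) separates as P(a) + Q(b) + 1, so its minimum is min P + min Q + 1.
P'(a) = 4a(a - 2)(a - 1) vanishes at a ∈ {0, 1, 2}; Q'(b) = 24(b - 3)(b + 1)(b + 3) vanishes at b ∈ {-3, -1, 3}.
Local minima of P (where P''>0): P(0)=0, P(2)=0. Local minima of Q: Q(-3)=-54, Q(3)=-918.
So the global minimum of L is P(0) + Q(3) + 1 = 0 − 918 + 1 = -917, attained at (0, 3).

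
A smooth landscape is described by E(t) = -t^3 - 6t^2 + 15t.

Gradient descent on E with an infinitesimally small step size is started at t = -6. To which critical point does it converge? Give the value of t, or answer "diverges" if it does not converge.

E'(t) = -3(t - 1)(t + 5), so E'(-6) = -21.
Gradient descent moves in the -E' direction, i.e. t is increasing.
The nearest critical point in that direction is t = -5, where E'' = 18 > 0 (a local minimum). The iterate converges there.

-5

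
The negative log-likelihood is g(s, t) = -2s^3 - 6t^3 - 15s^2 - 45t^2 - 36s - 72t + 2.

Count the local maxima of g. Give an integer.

g separates as a function of s plus a function of t, so ∇g=0 decouples.
∂g/∂s = -6(s + 2)(s + 3) = 0 at s ∈ {-3, -2}; ∂g/∂t = -18(t + 1)(t + 4) = 0 at t ∈ {-4, -1}.
The Hessian is diagonal: diag(g_ss, g_tt). Second derivatives: g_ss(-3)=6, g_ss(-2)=-6; g_tt(-4)=54, g_tt(-1)=-54.
Local maxima occur where both diagonal entries negative: (-2, -1). Count: 1.

1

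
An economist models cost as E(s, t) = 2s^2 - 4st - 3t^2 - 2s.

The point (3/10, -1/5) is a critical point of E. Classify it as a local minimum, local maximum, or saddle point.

The Hessian of E is constant: H = [[4, -4], [-4, -6]].
det(H) = 4·(-6) − (-4)² = -40.
Since det(H) < 0, H is indefinite and the critical point is a saddle point.

saddle point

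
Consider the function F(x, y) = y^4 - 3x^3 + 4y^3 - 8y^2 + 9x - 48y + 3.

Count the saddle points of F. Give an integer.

F separates as a function of x plus a function of y, so ∇F=0 decouples.
∂F/∂x = -9(x - 1)(x + 1) = 0 at x ∈ {-1, 1}; ∂F/∂y = 4(y - 2)(y + 2)(y + 3) = 0 at y ∈ {-3, -2, 2}.
The Hessian is diagonal: diag(F_xx, F_yy). Second derivatives: F_xx(-1)=18, F_xx(1)=-18; F_yy(-3)=20, F_yy(-2)=-16, F_yy(2)=80.
Saddle points occur where the two diagonal entries have opposite signs: (-1, -2), (1, -3), (1, 2). Count: 3.

3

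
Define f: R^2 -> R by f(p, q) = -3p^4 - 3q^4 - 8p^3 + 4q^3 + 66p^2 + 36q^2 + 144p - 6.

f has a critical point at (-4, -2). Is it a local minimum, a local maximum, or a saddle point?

local maximum

The mixed partial ∂²f/∂p∂q is 0, so the Hessian at any point is diag(f_pp, f_qq) = diag(12(-3p^2 - 4p + 11), 12(-3q^2 + 2q + 6)).
At (-4, -2): H = diag(-252, -120).
Both eigenvalues are negative, so H is negative definite: a local maximum.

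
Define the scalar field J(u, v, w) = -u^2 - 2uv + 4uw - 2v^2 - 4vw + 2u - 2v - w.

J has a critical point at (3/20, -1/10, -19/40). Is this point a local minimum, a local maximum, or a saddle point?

The Hessian is constant: H = [[-2, -2, 4], [-2, -4, -4], [4, -4, 0]].
Leading principal minors: Δ₁ = -2, Δ₂ = 4, Δ₃ = 160.
The minors fit neither the all-positive nor the alternating-sign pattern, so H is indefinite: a saddle point.

saddle point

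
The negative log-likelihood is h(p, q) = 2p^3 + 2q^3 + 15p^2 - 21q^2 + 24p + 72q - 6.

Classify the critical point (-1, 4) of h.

The mixed partial ∂²h/∂p∂q is 0, so the Hessian at any point is diag(h_pp, h_qq) = diag(6(2p + 5), 6(2q - 7)).
At (-1, 4): H = diag(18, 6).
Both eigenvalues are positive, so H is positive definite: a local minimum.

local minimum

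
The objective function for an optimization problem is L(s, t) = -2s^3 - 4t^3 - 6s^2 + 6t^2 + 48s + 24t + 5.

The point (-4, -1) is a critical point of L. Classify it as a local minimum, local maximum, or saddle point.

The mixed partial ∂²L/∂s∂t is 0, so the Hessian at any point is diag(L_ss, L_tt) = diag(-12(s + 1), 12(-2t + 1)).
At (-4, -1): H = diag(36, 36).
Both eigenvalues are positive, so H is positive definite: a local minimum.

local minimum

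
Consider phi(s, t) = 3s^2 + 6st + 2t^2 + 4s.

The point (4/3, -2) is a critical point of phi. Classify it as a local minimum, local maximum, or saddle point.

saddle point

The Hessian of phi is constant: H = [[6, 6], [6, 4]].
det(H) = 6·4 − 6² = -12.
Since det(H) < 0, H is indefinite and the critical point is a saddle point.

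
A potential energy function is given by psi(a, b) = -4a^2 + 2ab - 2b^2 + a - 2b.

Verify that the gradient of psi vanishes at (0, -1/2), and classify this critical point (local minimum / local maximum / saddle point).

∇psi = (-8a + 2b + 1, 2a - 4b - 2); substituting (0, -1/2) gives ∇psi = (0, 0), so (0, -1/2) is indeed a critical point.
The Hessian of psi is constant: H = [[-8, 2], [2, -4]].
det(H) = (-8)·(-4) − 2² = 28.
det(H) > 0 and tr(H) = -12 < 0, so H is negative definite and the point is a local maximum.

local maximum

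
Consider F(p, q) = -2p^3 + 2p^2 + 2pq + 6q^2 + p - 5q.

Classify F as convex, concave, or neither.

The term -2p^3 is cubic, so the Hessian is not constant.
∂²F/∂p² = -12p + 4, which takes both signs as p varies (negative for sufficiently large p). A diagonal entry of the Hessian changing sign means the Hessian is neither positive- nor negative-semidefinite on all of R^2.

neither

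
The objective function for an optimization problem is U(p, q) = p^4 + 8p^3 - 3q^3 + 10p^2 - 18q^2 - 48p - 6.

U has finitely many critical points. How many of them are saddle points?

3

U separates as a function of p plus a function of q, so ∇U=0 decouples.
∂U/∂p = 4(p - 1)(p + 3)(p + 4) = 0 at p ∈ {-4, -3, 1}; ∂U/∂q = -9q(q + 4) = 0 at q ∈ {-4, 0}.
The Hessian is diagonal: diag(U_pp, U_qq). Second derivatives: U_pp(-4)=20, U_pp(-3)=-16, U_pp(1)=80; U_qq(-4)=36, U_qq(0)=-36.
Saddle points occur where the two diagonal entries have opposite signs: (-4, 0), (-3, -4), (1, 0). Count: 3.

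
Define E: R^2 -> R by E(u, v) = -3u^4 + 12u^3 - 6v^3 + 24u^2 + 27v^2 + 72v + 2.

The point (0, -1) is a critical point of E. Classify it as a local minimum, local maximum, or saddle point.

local minimum

The mixed partial ∂²E/∂u∂v is 0, so the Hessian at any point is diag(E_uu, E_vv) = diag(12(-3u^2 + 6u + 4), 18(-2v + 3)).
At (0, -1): H = diag(48, 90).
Both eigenvalues are positive, so H is positive definite: a local minimum.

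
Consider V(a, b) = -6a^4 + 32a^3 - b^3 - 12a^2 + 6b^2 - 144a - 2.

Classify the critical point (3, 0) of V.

The mixed partial ∂²V/∂a∂b is 0, so the Hessian at any point is diag(V_aa, V_bb) = diag(24(-3a^2 + 8a - 1), 6(-b + 2)).
At (3, 0): H = diag(-96, 12).
The eigenvalues have opposite signs, so H is indefinite: a saddle point.

saddle point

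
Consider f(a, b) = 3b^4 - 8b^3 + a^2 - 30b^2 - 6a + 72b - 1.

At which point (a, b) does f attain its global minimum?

f(a,b) separates as P(a) + Q(b) − 1, so its minimum is min P + min Q − 1.
P'(a) = 2a - 6 vanishes at a ∈ {3}; Q'(b) = 12(b - 3)(b - 1)(b + 2) vanishes at b ∈ {-2, 1, 3}.
Local minima of P (where P''>0): P(3)=-9. Local minima of Q: Q(-2)=-152, Q(3)=-27.
So the global minimum of f is P(3) + Q(-2) − 1 = -9 − 152 − 1 = -162, attained at (3, -2).

(3, -2)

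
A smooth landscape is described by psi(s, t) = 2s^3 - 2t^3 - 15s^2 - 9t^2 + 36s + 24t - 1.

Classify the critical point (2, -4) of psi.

The mixed partial ∂²psi/∂s∂t is 0, so the Hessian at any point is diag(psi_ss, psi_tt) = diag(6(2s - 5), -6(2t + 3)).
At (2, -4): H = diag(-6, 30).
The eigenvalues have opposite signs, so H is indefinite: a saddle point.

saddle point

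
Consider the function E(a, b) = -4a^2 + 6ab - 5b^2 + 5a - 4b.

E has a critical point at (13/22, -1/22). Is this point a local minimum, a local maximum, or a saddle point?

The Hessian of E is constant: H = [[-8, 6], [6, -10]].
det(H) = (-8)·(-10) − 6² = 44.
det(H) > 0 and tr(H) = -18 < 0, so H is negative definite and the point is a local maximum.

local maximum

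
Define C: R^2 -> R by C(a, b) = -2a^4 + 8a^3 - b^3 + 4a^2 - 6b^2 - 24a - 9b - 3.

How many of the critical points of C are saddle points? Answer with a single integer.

C separates as a function of a plus a function of b, so ∇C=0 decouples.
∂C/∂a = -8(a - 3)(a - 1)(a + 1) = 0 at a ∈ {-1, 1, 3}; ∂C/∂b = -3(b + 1)(b + 3) = 0 at b ∈ {-3, -1}.
The Hessian is diagonal: diag(C_aa, C_bb). Second derivatives: C_aa(-1)=-64, C_aa(1)=32, C_aa(3)=-64; C_bb(-3)=6, C_bb(-1)=-6.
Saddle points occur where the two diagonal entries have opposite signs: (-1, -3), (1, -1), (3, -3). Count: 3.

3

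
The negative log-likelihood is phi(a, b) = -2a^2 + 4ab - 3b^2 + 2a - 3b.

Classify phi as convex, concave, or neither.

concave

phi is quadratic, so its Hessian is the constant matrix H = [[-4, 4], [4, -6]].
det(H) = 8, tr(H) = -10.
det(H) > 0 and tr(H) < 0, so H is negative definite everywhere: concave.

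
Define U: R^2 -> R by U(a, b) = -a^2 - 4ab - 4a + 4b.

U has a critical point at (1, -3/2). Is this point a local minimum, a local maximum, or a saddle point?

The Hessian of U is constant: H = [[-2, -4], [-4, 0]].
det(H) = (-2)·0 − (-4)² = -16.
Since det(H) < 0, H is indefinite and the critical point is a saddle point.

saddle point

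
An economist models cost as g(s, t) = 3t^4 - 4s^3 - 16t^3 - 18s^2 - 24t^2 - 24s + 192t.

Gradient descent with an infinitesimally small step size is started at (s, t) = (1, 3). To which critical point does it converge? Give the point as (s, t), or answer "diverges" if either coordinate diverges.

g is separable, so gradient descent decouples: s follows -∂g/∂s, t follows -∂g/∂t.
∂g/∂s = -12(s + 1)(s + 2); at s=1 this is -72, so s increases.
∂g/∂t = 12(t - 4)(t - 2)(t + 2); at t=3 this is -60, so t increases.
The s-coordinate has no critical point in that direction and runs off to infinity.

diverges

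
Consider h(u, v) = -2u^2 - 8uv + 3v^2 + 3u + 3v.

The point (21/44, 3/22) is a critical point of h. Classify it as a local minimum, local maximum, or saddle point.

saddle point

The Hessian of h is constant: H = [[-4, -8], [-8, 6]].
det(H) = (-4)·6 − (-8)² = -88.
Since det(H) < 0, H is indefinite and the critical point is a saddle point.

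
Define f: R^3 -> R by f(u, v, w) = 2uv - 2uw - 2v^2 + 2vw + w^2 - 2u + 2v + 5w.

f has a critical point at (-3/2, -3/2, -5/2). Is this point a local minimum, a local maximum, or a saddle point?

saddle point

The Hessian is constant: H = [[0, 2, -2], [2, -4, 2], [-2, 2, 2]].
Leading principal minors: Δ₁ = 0, Δ₂ = -4, Δ₃ = -8.
The minors fit neither the all-positive nor the alternating-sign pattern, so H is indefinite: a saddle point.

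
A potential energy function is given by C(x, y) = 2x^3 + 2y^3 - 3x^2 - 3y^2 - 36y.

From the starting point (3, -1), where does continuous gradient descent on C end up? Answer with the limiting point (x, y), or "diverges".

(1, 3)

C is separable, so gradient descent decouples: x follows -∂C/∂x, y follows -∂C/∂y.
∂C/∂x = 6x(x - 1); at x=3 this is 36, so x decreases.
∂C/∂y = 6(y - 3)(y + 2); at y=-1 this is -24, so y increases.
x converges to its nearest critical value 1 (a local min of the x-part); y converges to 3. The iterate converges to (1, 3).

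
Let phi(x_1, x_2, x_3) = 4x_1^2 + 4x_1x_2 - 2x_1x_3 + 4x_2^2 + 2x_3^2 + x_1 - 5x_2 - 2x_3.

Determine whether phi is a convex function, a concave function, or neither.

phi is quadratic, so its Hessian is the constant matrix H = [[8, 4, -2], [4, 8, 0], [-2, 0, 4]].
Leading principal minors: 8, 48, 160.
All positive ⇒ H ≻ 0 ⇒ convex.

convex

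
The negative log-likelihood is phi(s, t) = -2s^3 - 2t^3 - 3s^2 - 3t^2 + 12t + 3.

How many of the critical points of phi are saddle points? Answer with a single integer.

2

phi separates as a function of s plus a function of t, so ∇phi=0 decouples.
∂phi/∂s = -6s(s + 1) = 0 at s ∈ {-1, 0}; ∂phi/∂t = -6(t - 1)(t + 2) = 0 at t ∈ {-2, 1}.
The Hessian is diagonal: diag(phi_ss, phi_tt). Second derivatives: phi_ss(-1)=6, phi_ss(0)=-6; phi_tt(-2)=18, phi_tt(1)=-18.
Saddle points occur where the two diagonal entries have opposite signs: (-1, 1), (0, -2). Count: 2.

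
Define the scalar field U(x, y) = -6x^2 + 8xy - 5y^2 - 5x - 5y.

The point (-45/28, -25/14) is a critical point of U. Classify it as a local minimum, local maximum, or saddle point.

local maximum

The Hessian of U is constant: H = [[-12, 8], [8, -10]].
det(H) = (-12)·(-10) − 8² = 56.
det(H) > 0 and tr(H) = -22 < 0, so H is negative definite and the point is a local maximum.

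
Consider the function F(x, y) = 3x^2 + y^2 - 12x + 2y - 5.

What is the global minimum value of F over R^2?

-18

F(x,y) separates as P(x) + Q(y) − 5, so its minimum is min P + min Q − 5.
P'(x) = 6x - 12 vanishes at x ∈ {2}; Q'(y) = 2y + 2 vanishes at y ∈ {-1}.
Local minima of P (where P''>0): P(2)=-12. Local minima of Q: Q(-1)=-1.
So the global minimum of F is P(2) + Q(-1) − 5 = -12 − 1 − 5 = -18, attained at (2, -1).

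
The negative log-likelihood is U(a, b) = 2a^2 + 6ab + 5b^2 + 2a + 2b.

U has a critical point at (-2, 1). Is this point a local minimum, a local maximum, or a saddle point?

The Hessian of U is constant: H = [[4, 6], [6, 10]].
det(H) = 4·10 − 6² = 4.
det(H) > 0 and tr(H) = 14 > 0, so H is positive definite and the point is a local minimum.

local minimum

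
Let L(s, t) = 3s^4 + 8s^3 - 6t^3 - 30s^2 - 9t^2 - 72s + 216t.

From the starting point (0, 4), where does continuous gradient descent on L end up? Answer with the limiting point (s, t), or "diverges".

diverges

L is separable, so gradient descent decouples: s follows -∂L/∂s, t follows -∂L/∂t.
∂L/∂s = 12(s - 2)(s + 1)(s + 3); at s=0 this is -72, so s increases.
∂L/∂t = -18(t - 3)(t + 4); at t=4 this is -144, so t increases.
The t-coordinate has no critical point in that direction and runs off to infinity.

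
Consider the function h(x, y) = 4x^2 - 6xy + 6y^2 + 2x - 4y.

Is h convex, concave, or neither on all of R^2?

h is quadratic, so its Hessian is the constant matrix H = [[8, -6], [-6, 12]].
det(H) = 60, tr(H) = 20.
det(H) > 0 and tr(H) > 0, so H is positive definite everywhere: convex.

convex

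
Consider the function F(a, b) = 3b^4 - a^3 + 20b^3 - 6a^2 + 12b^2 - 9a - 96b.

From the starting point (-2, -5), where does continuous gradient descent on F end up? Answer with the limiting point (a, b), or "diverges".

F is separable, so gradient descent decouples: a follows -∂F/∂a, b follows -∂F/∂b.
∂F/∂a = -3(a + 1)(a + 3); at a=-2 this is 3, so a decreases.
∂F/∂b = 12(b - 1)(b + 2)(b + 4); at b=-5 this is -216, so b increases.
a converges to its nearest critical value -3 (a local min of the a-part); b converges to -4. The iterate converges to (-3, -4).

(-3, -4)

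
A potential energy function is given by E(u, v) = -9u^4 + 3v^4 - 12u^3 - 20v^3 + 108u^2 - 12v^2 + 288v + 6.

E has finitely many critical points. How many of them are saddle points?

5

E separates as a function of u plus a function of v, so ∇E=0 decouples.
∂E/∂u = -36u(u - 2)(u + 3) = 0 at u ∈ {-3, 0, 2}; ∂E/∂v = 12(v - 4)(v - 3)(v + 2) = 0 at v ∈ {-2, 3, 4}.
The Hessian is diagonal: diag(E_uu, E_vv). Second derivatives: E_uu(-3)=-540, E_uu(0)=216, E_uu(2)=-360; E_vv(-2)=360, E_vv(3)=-60, E_vv(4)=72.
Saddle points occur where the two diagonal entries have opposite signs: (-3, -2), (-3, 4), (0, 3), (2, -2), (2, 4). Count: 5.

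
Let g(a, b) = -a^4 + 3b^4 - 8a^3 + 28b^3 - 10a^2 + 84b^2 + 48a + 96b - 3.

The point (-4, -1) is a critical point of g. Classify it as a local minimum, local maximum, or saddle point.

saddle point

The mixed partial ∂²g/∂a∂b is 0, so the Hessian at any point is diag(g_aa, g_bb) = diag(-4(3a^2 + 12a + 5), 12(3b^2 + 14b + 14)).
At (-4, -1): H = diag(-20, 36).
The eigenvalues have opposite signs, so H is indefinite: a saddle point.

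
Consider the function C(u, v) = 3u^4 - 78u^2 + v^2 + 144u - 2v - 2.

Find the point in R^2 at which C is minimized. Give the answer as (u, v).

(-4, 1)

C(u,v) separates as P(u) + Q(v) − 2, so its minimum is min P + min Q − 2.
P'(u) = 12(u - 3)(u - 1)(u + 4) vanishes at u ∈ {-4, 1, 3}; Q'(v) = 2v - 2 vanishes at v ∈ {1}.
Local minima of P (where P''>0): P(-4)=-1056, P(3)=-27. Local minima of Q: Q(1)=-1.
So the global minimum of C is P(-4) + Q(1) − 2 = -1056 − 1 − 2 = -1059, attained at (-4, 1).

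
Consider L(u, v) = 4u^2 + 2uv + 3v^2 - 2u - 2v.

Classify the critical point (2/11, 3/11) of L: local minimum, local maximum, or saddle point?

The Hessian of L is constant: H = [[8, 2], [2, 6]].
det(H) = 8·6 − 2² = 44.
det(H) > 0 and tr(H) = 14 > 0, so H is positive definite and the point is a local minimum.

local minimum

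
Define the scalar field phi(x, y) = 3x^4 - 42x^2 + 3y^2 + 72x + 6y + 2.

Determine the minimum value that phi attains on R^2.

phi(x,y) separates as P(x) + Q(y) + 2, so its minimum is min P + min Q + 2.
P'(x) = 12(x - 2)(x - 1)(x + 3) vanishes at x ∈ {-3, 1, 2}; Q'(y) = 6y + 6 vanishes at y ∈ {-1}.
Local minima of P (where P''>0): P(-3)=-351, P(2)=24. Local minima of Q: Q(-1)=-3.
So the global minimum of phi is P(-3) + Q(-1) + 2 = -351 − 3 + 2 = -352, attained at (-3, -1).

-352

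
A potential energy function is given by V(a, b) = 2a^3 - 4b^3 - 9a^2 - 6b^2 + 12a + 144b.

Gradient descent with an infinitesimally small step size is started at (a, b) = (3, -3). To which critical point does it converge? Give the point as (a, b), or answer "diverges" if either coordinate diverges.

(2, -4)

V is separable, so gradient descent decouples: a follows -∂V/∂a, b follows -∂V/∂b.
∂V/∂a = 6(a - 2)(a - 1); at a=3 this is 12, so a decreases.
∂V/∂b = -12(b - 3)(b + 4); at b=-3 this is 72, so b decreases.
a converges to its nearest critical value 2 (a local min of the a-part); b converges to -4. The iterate converges to (2, -4).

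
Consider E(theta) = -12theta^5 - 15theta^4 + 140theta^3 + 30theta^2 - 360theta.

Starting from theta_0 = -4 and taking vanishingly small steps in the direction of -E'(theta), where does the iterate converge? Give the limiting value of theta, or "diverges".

E'(theta) = -60(theta - 2)(theta - 1)(theta + 1)(theta + 3), so E'(-4) = -5400.
Gradient descent moves in the -E' direction, i.e. theta is increasing.
The nearest critical point in that direction is theta = -3, where E'' = 2400 > 0 (a local minimum). The iterate converges there.

-3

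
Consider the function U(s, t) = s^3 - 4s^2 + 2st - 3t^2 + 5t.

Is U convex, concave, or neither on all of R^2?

The term s^3 is cubic, so the Hessian is not constant.
∂²U/∂s² = 6s - 8, which takes both signs as s varies (negative for sufficiently negative s). A diagonal entry of the Hessian changing sign means the Hessian is neither positive- nor negative-semidefinite on all of R^2.

neither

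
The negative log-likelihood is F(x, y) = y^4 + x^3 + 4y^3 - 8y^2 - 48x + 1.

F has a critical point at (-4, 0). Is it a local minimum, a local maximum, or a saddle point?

The mixed partial ∂²F/∂x∂y is 0, so the Hessian at any point is diag(F_xx, F_yy) = diag(6x, 4(3y^2 + 6y - 4)).
At (-4, 0): H = diag(-24, -16).
Both eigenvalues are negative, so H is negative definite: a local maximum.

local maximum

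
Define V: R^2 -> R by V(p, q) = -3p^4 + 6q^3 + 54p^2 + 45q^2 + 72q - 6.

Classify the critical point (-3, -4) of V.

The mixed partial ∂²V/∂p∂q is 0, so the Hessian at any point is diag(V_pp, V_qq) = diag(36(-p^2 + 3), 18(2q + 5)).
At (-3, -4): H = diag(-216, -54).
Both eigenvalues are negative, so H is negative definite: a local maximum.

local maximum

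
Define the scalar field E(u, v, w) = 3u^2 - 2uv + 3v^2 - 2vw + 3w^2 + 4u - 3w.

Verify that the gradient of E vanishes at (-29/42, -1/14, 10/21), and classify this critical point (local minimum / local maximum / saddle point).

local minimum

∇E = (6u - 2v + 4, -2u + 6v - 2w, -2v + 6w - 3); substituting (-29/42, -1/14, 10/21) gives ∇E = (0, 0, 0), so (-29/42, -1/14, 10/21) is indeed a critical point.
The Hessian is constant: H = [[6, -2, 0], [-2, 6, -2], [0, -2, 6]].
Leading principal minors: Δ₁ = 6, Δ₂ = 32, Δ₃ = 168.
All leading minors are positive, so H is positive definite: a local minimum.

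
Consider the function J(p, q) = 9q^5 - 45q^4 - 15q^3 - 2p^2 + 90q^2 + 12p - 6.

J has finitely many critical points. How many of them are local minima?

0

J separates as a function of p plus a function of q, so ∇J=0 decouples.
∂J/∂p = -4(p - 3) = 0 at p ∈ {3}; ∂J/∂q = 45q(q - 4)(q - 1)(q + 1) = 0 at q ∈ {-1, 0, 1, 4}.
The Hessian is diagonal: diag(J_pp, J_qq). Second derivatives: J_pp(3)=-4; J_qq(-1)=-450, J_qq(0)=180, J_qq(1)=-270, J_qq(4)=2700.
Local minima occur where both diagonal entries positive: none. Count: 0.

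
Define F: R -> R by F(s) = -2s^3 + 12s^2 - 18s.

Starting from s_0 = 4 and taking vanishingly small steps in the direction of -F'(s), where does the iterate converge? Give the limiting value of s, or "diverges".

F'(s) = -6(s - 3)(s - 1), so F'(4) = -18.
Gradient descent moves in the -F' direction, i.e. s is increasing.
There is no critical point above s=4, and F' keeps the same sign, so the iterate runs off to +∞.

diverges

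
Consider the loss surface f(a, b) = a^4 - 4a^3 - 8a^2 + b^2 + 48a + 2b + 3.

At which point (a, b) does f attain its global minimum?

(-2, -1)

f(a,b) separates as P(a) + Q(b) + 3, so its minimum is min P + min Q + 3.
P'(a) = 4(a - 3)(a - 2)(a + 2) vanishes at a ∈ {-2, 2, 3}; Q'(b) = 2b + 2 vanishes at b ∈ {-1}.
Local minima of P (where P''>0): P(-2)=-80, P(3)=45. Local minima of Q: Q(-1)=-1.
So the global minimum of f is P(-2) + Q(-1) + 3 = -80 − 1 + 3 = -78, attained at (-2, -1).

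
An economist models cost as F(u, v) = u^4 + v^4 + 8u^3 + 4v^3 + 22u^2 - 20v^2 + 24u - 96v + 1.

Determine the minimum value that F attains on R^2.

F(u,v) separates as P(u) + Q(v) + 1, so its minimum is min P + min Q + 1.
P'(u) = 4(u + 1)(u + 2)(u + 3) vanishes at u ∈ {-3, -2, -1}; Q'(v) = 4(v - 3)(v + 2)(v + 4) vanishes at v ∈ {-4, -2, 3}.
Local minima of P (where P''>0): P(-3)=-9, P(-1)=-9. Local minima of Q: Q(-4)=64, Q(3)=-279.
So the global minimum of F is P(-3) + Q(3) + 1 = -9 − 279 + 1 = -287, attained at (-3, 3).

-287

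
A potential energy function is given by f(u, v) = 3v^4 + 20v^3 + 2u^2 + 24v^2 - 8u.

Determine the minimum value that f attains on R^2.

-136

f(u,v) separates as P(u) + Q(v), so its minimum is min P + min Q.
P'(u) = 4u - 8 vanishes at u ∈ {2}; Q'(v) = 12v(v + 1)(v + 4) vanishes at v ∈ {-4, -1, 0}.
Local minima of P (where P''>0): P(2)=-8. Local minima of Q: Q(-4)=-128, Q(0)=0.
So the global minimum of f is P(2) + Q(-4) = -8 − 128 = -136, attained at (2, -4).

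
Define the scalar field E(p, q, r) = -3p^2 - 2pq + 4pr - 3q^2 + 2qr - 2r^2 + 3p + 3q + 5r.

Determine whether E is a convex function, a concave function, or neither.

concave

E is quadratic, so its Hessian is the constant matrix H = [[-6, -2, 4], [-2, -6, 2], [4, 2, -4]].
Leading principal minors: -6, 32, -40.
Signs alternate −, +, − ⇒ H ≺ 0 ⇒ concave.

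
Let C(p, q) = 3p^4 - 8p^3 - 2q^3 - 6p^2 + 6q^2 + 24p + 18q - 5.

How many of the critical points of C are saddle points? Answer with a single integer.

C separates as a function of p plus a function of q, so ∇C=0 decouples.
∂C/∂p = 12(p - 2)(p - 1)(p + 1) = 0 at p ∈ {-1, 1, 2}; ∂C/∂q = -6(q - 3)(q + 1) = 0 at q ∈ {-1, 3}.
The Hessian is diagonal: diag(C_pp, C_qq). Second derivatives: C_pp(-1)=72, C_pp(1)=-24, C_pp(2)=36; C_qq(-1)=24, C_qq(3)=-24.
Saddle points occur where the two diagonal entries have opposite signs: (-1, 3), (1, -1), (2, 3). Count: 3.

3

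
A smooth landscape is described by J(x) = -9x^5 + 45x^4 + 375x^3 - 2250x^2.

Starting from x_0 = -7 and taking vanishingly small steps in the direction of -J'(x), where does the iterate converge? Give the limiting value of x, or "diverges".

-5

J'(x) = -45x(x - 5)(x - 4)(x + 5), so J'(-7) = -83160.
Gradient descent moves in the -J' direction, i.e. x is increasing.
The nearest critical point in that direction is x = -5, where J'' = 20250 > 0 (a local minimum). The iterate converges there.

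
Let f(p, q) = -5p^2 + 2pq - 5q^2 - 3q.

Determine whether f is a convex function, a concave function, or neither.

concave

f is quadratic, so its Hessian is the constant matrix H = [[-10, 2], [2, -10]].
det(H) = 96, tr(H) = -20.
det(H) > 0 and tr(H) < 0, so H is negative definite everywhere: concave.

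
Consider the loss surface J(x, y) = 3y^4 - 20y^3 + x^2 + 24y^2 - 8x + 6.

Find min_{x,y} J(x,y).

J(x,y) separates as P(x) + Q(y) + 6, so its minimum is min P + min Q + 6.
P'(x) = 2x - 8 vanishes at x ∈ {4}; Q'(y) = 12y(y - 4)(y - 1) vanishes at y ∈ {0, 1, 4}.
Local minima of P (where P''>0): P(4)=-16. Local minima of Q: Q(0)=0, Q(4)=-128.
So the global minimum of J is P(4) + Q(4) + 6 = -16 − 128 + 6 = -138, attained at (4, 4).

-138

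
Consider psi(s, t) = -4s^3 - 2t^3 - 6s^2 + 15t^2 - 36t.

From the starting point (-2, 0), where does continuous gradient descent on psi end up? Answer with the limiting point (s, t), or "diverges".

(-1, 2)

psi is separable, so gradient descent decouples: s follows -∂psi/∂s, t follows -∂psi/∂t.
∂psi/∂s = -12s(s + 1); at s=-2 this is -24, so s increases.
∂psi/∂t = -6(t - 3)(t - 2); at t=0 this is -36, so t increases.
s converges to its nearest critical value -1 (a local min of the s-part); t converges to 2. The iterate converges to (-1, 2).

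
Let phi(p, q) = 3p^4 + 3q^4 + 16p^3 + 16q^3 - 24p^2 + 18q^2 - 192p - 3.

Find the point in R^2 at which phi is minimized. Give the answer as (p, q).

(2, -3)

phi(p,q) separates as A(p) + B(q) − 3, so its minimum is min A + min B − 3.
A'(p) = 12(p - 2)(p + 2)(p + 4) vanishes at p ∈ {-4, -2, 2}; B'(q) = 12q(q + 1)(q + 3) vanishes at q ∈ {-3, -1, 0}.
Local minima of A (where A''>0): A(-4)=128, A(2)=-304. Local minima of B: B(-3)=-27, B(0)=0.
So the global minimum of phi is A(2) + B(-3) − 3 = -304 − 27 − 3 = -334, attained at (2, -3).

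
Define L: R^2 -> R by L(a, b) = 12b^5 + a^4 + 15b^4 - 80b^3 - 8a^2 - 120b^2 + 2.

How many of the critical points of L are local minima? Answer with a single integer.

L separates as a function of a plus a function of b, so ∇L=0 decouples.
∂L/∂a = 4a(a - 2)(a + 2) = 0 at a ∈ {-2, 0, 2}; ∂L/∂b = 60b(b - 2)(b + 1)(b + 2) = 0 at b ∈ {-2, -1, 0, 2}.
The Hessian is diagonal: diag(L_aa, L_bb). Second derivatives: L_aa(-2)=32, L_aa(0)=-16, L_aa(2)=32; L_bb(-2)=-480, L_bb(-1)=180, L_bb(0)=-240, L_bb(2)=1440.
Local minima occur where both diagonal entries positive: (-2, -1), (-2, 2), (2, -1), (2, 2). Count: 4.

4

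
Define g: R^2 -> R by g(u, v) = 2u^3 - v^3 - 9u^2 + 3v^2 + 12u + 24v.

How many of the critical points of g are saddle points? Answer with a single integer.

g separates as a function of u plus a function of v, so ∇g=0 decouples.
∂g/∂u = 6(u - 2)(u - 1) = 0 at u ∈ {1, 2}; ∂g/∂v = -3(v - 4)(v + 2) = 0 at v ∈ {-2, 4}.
The Hessian is diagonal: diag(g_uu, g_vv). Second derivatives: g_uu(1)=-6, g_uu(2)=6; g_vv(-2)=18, g_vv(4)=-18.
Saddle points occur where the two diagonal entries have opposite signs: (1, -2), (2, 4). Count: 2.

2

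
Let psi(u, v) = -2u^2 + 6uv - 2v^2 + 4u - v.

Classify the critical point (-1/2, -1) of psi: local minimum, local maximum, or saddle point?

saddle point

The Hessian of psi is constant: H = [[-4, 6], [6, -4]].
det(H) = (-4)·(-4) − 6² = -20.
Since det(H) < 0, H is indefinite and the critical point is a saddle point.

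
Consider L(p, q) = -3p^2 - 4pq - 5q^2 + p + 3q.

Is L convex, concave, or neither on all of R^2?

L is quadratic, so its Hessian is the constant matrix H = [[-6, -4], [-4, -10]].
det(H) = 44, tr(H) = -16.
det(H) > 0 and tr(H) < 0, so H is negative definite everywhere: concave.

concave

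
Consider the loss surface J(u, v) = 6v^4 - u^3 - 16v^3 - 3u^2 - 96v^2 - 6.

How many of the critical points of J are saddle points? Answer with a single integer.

3

J separates as a function of u plus a function of v, so ∇J=0 decouples.
∂J/∂u = -3u(u + 2) = 0 at u ∈ {-2, 0}; ∂J/∂v = 24v(v - 4)(v + 2) = 0 at v ∈ {-2, 0, 4}.
The Hessian is diagonal: diag(J_uu, J_vv). Second derivatives: J_uu(-2)=6, J_uu(0)=-6; J_vv(-2)=288, J_vv(0)=-192, J_vv(4)=576.
Saddle points occur where the two diagonal entries have opposite signs: (-2, 0), (0, -2), (0, 4). Count: 3.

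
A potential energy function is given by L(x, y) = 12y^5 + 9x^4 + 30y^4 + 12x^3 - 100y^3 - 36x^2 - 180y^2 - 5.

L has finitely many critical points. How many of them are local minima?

4

L separates as a function of x plus a function of y, so ∇L=0 decouples.
∂L/∂x = 36x(x - 1)(x + 2) = 0 at x ∈ {-2, 0, 1}; ∂L/∂y = 60y(y - 2)(y + 1)(y + 3) = 0 at y ∈ {-3, -1, 0, 2}.
The Hessian is diagonal: diag(L_xx, L_yy). Second derivatives: L_xx(-2)=216, L_xx(0)=-72, L_xx(1)=108; L_yy(-3)=-1800, L_yy(-1)=360, L_yy(0)=-360, L_yy(2)=1800.
Local minima occur where both diagonal entries positive: (-2, -1), (-2, 2), (1, -1), (1, 2). Count: 4.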